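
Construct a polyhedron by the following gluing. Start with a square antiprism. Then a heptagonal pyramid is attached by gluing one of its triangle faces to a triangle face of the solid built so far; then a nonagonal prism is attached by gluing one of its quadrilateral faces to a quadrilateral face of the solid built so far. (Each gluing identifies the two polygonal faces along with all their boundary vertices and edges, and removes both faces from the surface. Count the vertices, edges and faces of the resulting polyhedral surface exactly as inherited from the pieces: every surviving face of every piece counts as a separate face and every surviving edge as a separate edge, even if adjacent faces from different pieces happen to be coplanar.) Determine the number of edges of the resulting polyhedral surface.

50

A square antiprism: V=8, E=16, F=10.
Attach a heptagonal pyramid (V=8, E=14, F=8) along a 3-gon: merge 3 vertices and 3 edges, delete both glued faces → V=13, E=27, F=16.
Attach a nonagonal prism (V=18, E=27, F=11) along a 4-gon: merge 4 vertices and 4 edges, delete both glued faces → V=27, E=50, F=25.
Check: V − E + F = 27 − 50 + 25 = 2.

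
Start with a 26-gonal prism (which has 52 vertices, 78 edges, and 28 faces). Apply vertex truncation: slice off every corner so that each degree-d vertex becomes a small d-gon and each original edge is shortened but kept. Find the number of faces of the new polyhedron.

Truncation replaces each original edge-end by a new vertex, so V′ = 2E = 156.
Each original edge survives, and each old vertex of degree d contributes d new edges; summing degrees gives Σd = 2E, so E′ = E + 2E = 3E = 234.
Each original face survives and each original vertex becomes one new face: F′ = F + V = 80.

80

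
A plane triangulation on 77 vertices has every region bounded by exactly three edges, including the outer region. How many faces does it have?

In a plane triangulation 3F = 2E and V − E + F = 2, so F = 2V − 4 = 2·77 − 4 = 150.

150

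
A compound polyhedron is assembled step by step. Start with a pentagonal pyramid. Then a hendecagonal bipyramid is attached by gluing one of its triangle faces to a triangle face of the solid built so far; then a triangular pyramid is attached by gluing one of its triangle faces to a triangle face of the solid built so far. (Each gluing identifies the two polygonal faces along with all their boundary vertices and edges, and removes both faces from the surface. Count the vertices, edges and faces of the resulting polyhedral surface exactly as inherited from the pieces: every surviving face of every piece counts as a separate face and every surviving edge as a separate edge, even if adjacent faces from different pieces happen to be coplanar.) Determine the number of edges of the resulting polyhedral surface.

A pentagonal pyramid: V=6, E=10, F=6.
Attach a hendecagonal bipyramid (V=13, E=33, F=22) along a 3-gon: merge 3 vertices and 3 edges, delete both glued faces → V=16, E=40, F=26.
Attach a triangular pyramid (V=4, E=6, F=4) along a 3-gon: merge 3 vertices and 3 edges, delete both glued faces → V=17, E=43, F=28.
Check: V − E + F = 17 − 43 + 28 = 2.

43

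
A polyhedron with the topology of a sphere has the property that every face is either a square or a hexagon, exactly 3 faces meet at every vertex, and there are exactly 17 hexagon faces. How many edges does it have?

63

Let x be the number of squares; then F = 17 + x.
Edge–face incidences: 2E = 6·17 + 4·x = 102 + 4x.
Every vertex has degree 3, so 3V = 2E.
Euler: V − E + F = 2 ⇒ (2E)/3 − E + (17 + x) = 2.
Multiply by 6: 2·(2E) − 3·(2E) + 6·(17 + x) = 12, i.e. 102 + 6x − (102 + 4x) = 12.
Collecting terms: 2x = 12, so x = 6.
Then 2E = 102 + 4·6 = 126, so E = 63, V = 2E/3 = 42, F = 17 + 6 = 23.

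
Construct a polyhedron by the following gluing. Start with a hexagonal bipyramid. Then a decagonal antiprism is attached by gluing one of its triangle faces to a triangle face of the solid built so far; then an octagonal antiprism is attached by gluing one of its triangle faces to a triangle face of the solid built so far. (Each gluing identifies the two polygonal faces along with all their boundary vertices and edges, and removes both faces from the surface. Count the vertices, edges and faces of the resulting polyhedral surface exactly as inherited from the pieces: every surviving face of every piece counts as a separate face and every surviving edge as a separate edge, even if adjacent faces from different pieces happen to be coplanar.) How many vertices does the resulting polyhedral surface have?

38

A hexagonal bipyramid: V=8, E=18, F=12.
Attach a decagonal antiprism (V=20, E=40, F=22) along a 3-gon: merge 3 vertices and 3 edges, delete both glued faces → V=25, E=55, F=32.
Attach an octagonal antiprism (V=16, E=32, F=18) along a 3-gon: merge 3 vertices and 3 edges, delete both glued faces → V=38, E=84, F=48.
Check: V − E + F = 38 − 84 + 48 = 2.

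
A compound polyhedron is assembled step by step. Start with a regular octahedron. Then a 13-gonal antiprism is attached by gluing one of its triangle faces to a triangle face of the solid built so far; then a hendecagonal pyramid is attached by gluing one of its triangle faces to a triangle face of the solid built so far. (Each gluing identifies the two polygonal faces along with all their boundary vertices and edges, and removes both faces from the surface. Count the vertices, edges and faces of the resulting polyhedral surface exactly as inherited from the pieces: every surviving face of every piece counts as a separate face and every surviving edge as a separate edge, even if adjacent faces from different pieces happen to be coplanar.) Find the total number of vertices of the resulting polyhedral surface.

A regular octahedron: V=6, E=12, F=8.
Attach a 13-gonal antiprism (V=26, E=52, F=28) along a 3-gon: merge 3 vertices and 3 edges, delete both glued faces → V=29, E=61, F=34.
Attach a hendecagonal pyramid (V=12, E=22, F=12) along a 3-gon: merge 3 vertices and 3 edges, delete both glued faces → V=38, E=80, F=44.
Check: V − E + F = 38 − 80 + 44 = 2.

38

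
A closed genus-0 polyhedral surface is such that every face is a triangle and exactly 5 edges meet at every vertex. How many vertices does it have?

Each face has 3 edges and each edge borders two faces, so 2E = 3F.
Each vertex has degree 5, so 5V = 2E and hence V = 3F/5.
Euler: V − E + F = 2 ⇒ (3F/5) − (3F/2) + F = 2.
Multiply by 10: (6 − 15 + 10)F = 20, i.e. 1F = 20.
So F = 20, E = 3·20/2 = 30, V = 3·20/5 = 12.

12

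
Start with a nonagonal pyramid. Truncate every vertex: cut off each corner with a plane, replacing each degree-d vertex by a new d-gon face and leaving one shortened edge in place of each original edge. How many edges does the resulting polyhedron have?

54

The base solid has V = 10, E = 18, F = 10.
Truncation replaces each original edge-end by a new vertex, so V′ = 2E = 36.
Each original edge survives, and each old vertex of degree d contributes d new edges; summing degrees gives Σd = 2E, so E′ = E + 2E = 3E = 54.
Each original face survives and each original vertex becomes one new face: F′ = F + V = 20.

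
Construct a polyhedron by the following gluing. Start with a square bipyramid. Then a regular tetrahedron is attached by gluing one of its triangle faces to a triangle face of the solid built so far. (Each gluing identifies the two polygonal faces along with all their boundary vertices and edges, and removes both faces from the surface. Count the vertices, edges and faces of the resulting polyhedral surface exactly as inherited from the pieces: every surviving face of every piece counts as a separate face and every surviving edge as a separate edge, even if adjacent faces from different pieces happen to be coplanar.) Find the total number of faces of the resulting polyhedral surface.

10

A square bipyramid: V=6, E=12, F=8.
Attach a regular tetrahedron (V=4, E=6, F=4) along a 3-gon: merge 3 vertices and 3 edges, delete both glued faces → V=7, E=15, F=10.
Check: V − E + F = 7 − 15 + 10 = 2.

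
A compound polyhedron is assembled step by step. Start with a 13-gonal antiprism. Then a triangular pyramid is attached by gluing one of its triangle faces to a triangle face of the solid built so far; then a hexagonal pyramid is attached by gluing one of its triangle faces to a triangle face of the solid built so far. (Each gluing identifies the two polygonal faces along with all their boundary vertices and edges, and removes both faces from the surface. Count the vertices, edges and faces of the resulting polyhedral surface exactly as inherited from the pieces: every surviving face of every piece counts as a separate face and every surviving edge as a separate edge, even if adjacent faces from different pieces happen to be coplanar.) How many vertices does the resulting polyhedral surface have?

31

A 13-gonal antiprism: V=26, E=52, F=28.
Attach a triangular pyramid (V=4, E=6, F=4) along a 3-gon: merge 3 vertices and 3 edges, delete both glued faces → V=27, E=55, F=30.
Attach a hexagonal pyramid (V=7, E=12, F=7) along a 3-gon: merge 3 vertices and 3 edges, delete both glued faces → V=31, E=64, F=35.
Check: V − E + F = 31 − 64 + 35 = 2.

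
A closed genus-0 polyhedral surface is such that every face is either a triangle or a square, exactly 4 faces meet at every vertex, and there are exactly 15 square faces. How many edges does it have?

42

Let x be the number of triangles; then F = 15 + x.
Edge–face incidences: 2E = 4·15 + 3·x = 60 + 3x.
Every vertex has degree 4, so 4V = 2E.
Euler: V − E + F = 2 ⇒ (2E)/4 − E + (15 + x) = 2.
Multiply by 8: 2·(2E) − 4·(2E) + 8·(15 + x) = 16, i.e. 120 + 8x − 2·(60 + 3x) = 16.
Collecting terms: 2x = 16, so x = 8.
Then 2E = 60 + 3·8 = 84, so E = 42, V = 2E/4 = 21, F = 15 + 8 = 23.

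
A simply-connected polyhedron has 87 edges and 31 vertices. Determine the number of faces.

58

Here V − E + F = 2.
F = 2 − V + E = 2 − 31 + 87 = 58.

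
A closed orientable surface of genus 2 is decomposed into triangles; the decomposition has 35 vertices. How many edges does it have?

χ = 2 − 2·2 = -2, and every face is a triangle so 3F = 2E.
V − E + F = -2 with E = 3F/2 gives 35 − (3/2 − 1)·F = -2, so F = 74 and E = 111.

111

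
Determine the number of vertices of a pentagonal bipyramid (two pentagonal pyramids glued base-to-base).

7

A bipyramid over an n-gon has 2n triangular faces and n + 2 vertices: V = 5 + 2 = 7, E = 3·5 = 15, F = 2·5 = 10.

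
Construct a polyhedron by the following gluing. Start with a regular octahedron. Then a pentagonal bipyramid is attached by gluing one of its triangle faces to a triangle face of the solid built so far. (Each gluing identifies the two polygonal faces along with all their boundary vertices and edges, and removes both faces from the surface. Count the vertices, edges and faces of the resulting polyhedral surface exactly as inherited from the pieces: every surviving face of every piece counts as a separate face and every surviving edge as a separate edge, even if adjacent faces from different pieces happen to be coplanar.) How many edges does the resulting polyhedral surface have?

24

A regular octahedron: V=6, E=12, F=8.
Attach a pentagonal bipyramid (V=7, E=15, F=10) along a 3-gon: merge 3 vertices and 3 edges, delete both glued faces → V=10, E=24, F=16.
Check: V − E + F = 10 − 24 + 16 = 2.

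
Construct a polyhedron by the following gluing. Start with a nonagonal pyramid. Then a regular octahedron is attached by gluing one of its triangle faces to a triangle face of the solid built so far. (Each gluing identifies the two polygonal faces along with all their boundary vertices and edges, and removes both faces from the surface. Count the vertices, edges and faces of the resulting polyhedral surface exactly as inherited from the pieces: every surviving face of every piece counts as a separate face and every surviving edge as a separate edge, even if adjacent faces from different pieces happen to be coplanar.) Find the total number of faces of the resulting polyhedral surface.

A nonagonal pyramid: V=10, E=18, F=10.
Attach a regular octahedron (V=6, E=12, F=8) along a 3-gon: merge 3 vertices and 3 edges, delete both glued faces → V=13, E=27, F=16.
Check: V − E + F = 13 − 27 + 16 = 2.

16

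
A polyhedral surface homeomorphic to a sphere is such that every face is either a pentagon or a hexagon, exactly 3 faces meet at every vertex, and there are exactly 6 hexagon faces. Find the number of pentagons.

Let x be the number of pentagons; then F = 6 + x.
Edge–face incidences: 2E = 6·6 + 5·x = 36 + 5x.
Every vertex has degree 3, so 3V = 2E.
Euler: V − E + F = 2 ⇒ (2E)/3 − E + (6 + x) = 2.
Multiply by 6: 2·(2E) − 3·(2E) + 6·(6 + x) = 12, i.e. 36 + 6x − (36 + 5x) = 12.
Collecting terms: x = 12.
Then 2E = 36 + 5·12 = 96, so E = 48, V = 2E/3 = 32, F = 6 + 12 = 18.

12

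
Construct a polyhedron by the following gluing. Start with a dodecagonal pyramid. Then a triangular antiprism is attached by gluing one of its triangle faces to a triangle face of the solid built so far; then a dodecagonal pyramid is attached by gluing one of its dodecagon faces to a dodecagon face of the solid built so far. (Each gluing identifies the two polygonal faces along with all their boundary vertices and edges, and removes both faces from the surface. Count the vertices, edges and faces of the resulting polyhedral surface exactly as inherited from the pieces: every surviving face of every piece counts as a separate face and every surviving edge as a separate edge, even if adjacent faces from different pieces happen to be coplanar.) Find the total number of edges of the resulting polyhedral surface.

45

A dodecagonal pyramid: V=13, E=24, F=13.
Attach a triangular antiprism (V=6, E=12, F=8) along a 3-gon: merge 3 vertices and 3 edges, delete both glued faces → V=16, E=33, F=19.
Attach a dodecagonal pyramid (V=13, E=24, F=13) along a 12-gon: merge 12 vertices and 12 edges, delete both glued faces → V=17, E=45, F=30.
Check: V − E + F = 17 − 45 + 30 = 2.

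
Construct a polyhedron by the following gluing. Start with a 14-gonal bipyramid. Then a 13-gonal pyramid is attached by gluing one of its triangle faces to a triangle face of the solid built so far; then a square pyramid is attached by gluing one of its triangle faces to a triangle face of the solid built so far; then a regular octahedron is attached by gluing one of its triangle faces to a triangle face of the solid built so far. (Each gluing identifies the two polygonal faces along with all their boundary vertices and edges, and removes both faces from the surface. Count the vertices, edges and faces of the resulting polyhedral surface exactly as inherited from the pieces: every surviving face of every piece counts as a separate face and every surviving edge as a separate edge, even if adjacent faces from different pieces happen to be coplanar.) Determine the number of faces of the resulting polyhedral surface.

49

A 14-gonal bipyramid: V=16, E=42, F=28.
Attach a 13-gonal pyramid (V=14, E=26, F=14) along a 3-gon: merge 3 vertices and 3 edges, delete both glued faces → V=27, E=65, F=40.
Attach a square pyramid (V=5, E=8, F=5) along a 3-gon: merge 3 vertices and 3 edges, delete both glued faces → V=29, E=70, F=43.
Attach a regular octahedron (V=6, E=12, F=8) along a 3-gon: merge 3 vertices and 3 edges, delete both glued faces → V=32, E=79, F=49.
Check: V − E + F = 32 − 79 + 49 = 2.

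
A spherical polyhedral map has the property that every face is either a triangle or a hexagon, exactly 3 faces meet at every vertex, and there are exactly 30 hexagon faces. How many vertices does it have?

Let x be the number of triangles; then F = 30 + x.
Edge–face incidences: 2E = 6·30 + 3·x = 180 + 3x.
Every vertex has degree 3, so 3V = 2E.
Euler: V − E + F = 2 ⇒ (2E)/3 − E + (30 + x) = 2.
Multiply by 6: 2·(2E) − 3·(2E) + 6·(30 + x) = 12, i.e. 180 + 6x − (180 + 3x) = 12.
Collecting terms: 3x = 12, so x = 4.
Then 2E = 180 + 3·4 = 192, so E = 96, V = 2E/3 = 64, F = 30 + 4 = 34.

64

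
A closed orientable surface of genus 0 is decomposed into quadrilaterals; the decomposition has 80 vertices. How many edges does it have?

χ = 2 − 2·0 = 2, and every face is a square so 4F = 2E.
V − E + F = 2 with E = 4F/2 gives 80 − (4/2 − 1)·F = 2, so F = 78 and E = 156.

156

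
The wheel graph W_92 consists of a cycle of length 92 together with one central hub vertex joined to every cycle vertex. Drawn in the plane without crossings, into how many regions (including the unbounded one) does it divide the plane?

W_92 has V = 92 + 1 = 93 vertices and E = 2·92 = 184 edges.
By Euler's formula F = 2 − V + E = 2 − 93 + 184 = 93.

93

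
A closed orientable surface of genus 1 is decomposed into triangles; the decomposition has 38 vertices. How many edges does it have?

114

χ = 2 − 2·1 = 0, and every face is a triangle so 3F = 2E.
V − E + F = 0 with E = 3F/2 gives 38 − (3/2 − 1)·F = 0, so F = 76 and E = 114.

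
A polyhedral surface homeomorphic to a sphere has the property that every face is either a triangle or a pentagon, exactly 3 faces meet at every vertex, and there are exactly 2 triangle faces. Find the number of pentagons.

Let x be the number of pentagons; then F = 2 + x.
Edge–face incidences: 2E = 3·2 + 5·x = 6 + 5x.
Every vertex has degree 3, so 3V = 2E.
Euler: V − E + F = 2 ⇒ (2E)/3 − E + (2 + x) = 2.
Multiply by 6: 2·(2E) − 3·(2E) + 6·(2 + x) = 12, i.e. 12 + 6x − (6 + 5x) = 12.
Collecting terms: x + 6 = 12, so x = 6.
Then 2E = 6 + 5·6 = 36, so E = 18, V = 2E/3 = 12, F = 2 + 6 = 8.

6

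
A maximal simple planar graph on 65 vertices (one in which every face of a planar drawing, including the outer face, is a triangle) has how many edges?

In a plane triangulation 3F = 2E and V − E + F = 2, so E = 3V − 6 = 3·65 − 6 = 189.

189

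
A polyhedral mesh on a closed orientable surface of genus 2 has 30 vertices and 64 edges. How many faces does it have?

32

For a closed orientable surface of genus 2, χ = 2 − 2·2 = -2.
F = -2 − V + E = -2 − 30 + 64 = 32.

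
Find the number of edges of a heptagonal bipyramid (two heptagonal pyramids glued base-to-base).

21

A bipyramid over an n-gon has 2n triangular faces and n + 2 vertices: V = 7 + 2 = 9, E = 3·7 = 21, F = 2·7 = 14.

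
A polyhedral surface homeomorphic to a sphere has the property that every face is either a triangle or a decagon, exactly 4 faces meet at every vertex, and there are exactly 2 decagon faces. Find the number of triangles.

Let x be the number of triangles; then F = 2 + x.
Edge–face incidences: 2E = 10·2 + 3·x = 20 + 3x.
Every vertex has degree 4, so 4V = 2E.
Euler: V − E + F = 2 ⇒ (2E)/4 − E + (2 + x) = 2.
Multiply by 8: 2·(2E) − 4·(2E) + 8·(2 + x) = 16, i.e. 16 + 8x − 2·(20 + 3x) = 16.
Collecting terms: 2x − 24 = 16, so 2x = 40, so x = 20.
Then 2E = 20 + 3·20 = 80, so E = 40, V = 2E/4 = 20, F = 2 + 20 = 22.

20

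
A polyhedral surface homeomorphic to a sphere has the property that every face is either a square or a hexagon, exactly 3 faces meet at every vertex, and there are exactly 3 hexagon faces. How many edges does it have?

21

Let x be the number of squares; then F = 3 + x.
Edge–face incidences: 2E = 6·3 + 4·x = 18 + 4x.
Every vertex has degree 3, so 3V = 2E.
Euler: V − E + F = 2 ⇒ (2E)/3 − E + (3 + x) = 2.
Multiply by 6: 2·(2E) − 3·(2E) + 6·(3 + x) = 12, i.e. 18 + 6x − (18 + 4x) = 12.
Collecting terms: 2x = 12, so x = 6.
Then 2E = 18 + 4·6 = 42, so E = 21, V = 2E/3 = 14, F = 3 + 6 = 9.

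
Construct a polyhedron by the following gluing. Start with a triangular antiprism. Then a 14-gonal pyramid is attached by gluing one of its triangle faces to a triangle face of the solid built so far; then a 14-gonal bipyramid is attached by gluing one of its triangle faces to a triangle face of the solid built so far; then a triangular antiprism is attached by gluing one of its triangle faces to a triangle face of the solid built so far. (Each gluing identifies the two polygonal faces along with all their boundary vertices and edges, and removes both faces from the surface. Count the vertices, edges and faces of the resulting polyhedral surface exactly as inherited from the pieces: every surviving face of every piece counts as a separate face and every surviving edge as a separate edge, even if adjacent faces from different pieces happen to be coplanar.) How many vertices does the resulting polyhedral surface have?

A triangular antiprism: V=6, E=12, F=8.
Attach a 14-gonal pyramid (V=15, E=28, F=15) along a 3-gon: merge 3 vertices and 3 edges, delete both glued faces → V=18, E=37, F=21.
Attach a 14-gonal bipyramid (V=16, E=42, F=28) along a 3-gon: merge 3 vertices and 3 edges, delete both glued faces → V=31, E=76, F=47.
Attach a triangular antiprism (V=6, E=12, F=8) along a 3-gon: merge 3 vertices and 3 edges, delete both glued faces → V=34, E=85, F=53.
Check: V − E + F = 34 − 85 + 53 = 2.

34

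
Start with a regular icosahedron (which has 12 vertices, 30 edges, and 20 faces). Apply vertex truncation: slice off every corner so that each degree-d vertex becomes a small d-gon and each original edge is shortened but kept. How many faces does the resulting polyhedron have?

Truncation replaces each original edge-end by a new vertex, so V′ = 2E = 60.
Each original edge survives, and each old vertex of degree d contributes d new edges; summing degrees gives Σd = 2E, so E′ = E + 2E = 3E = 90.
Each original face survives and each original vertex becomes one new face: F′ = F + V = 32.

32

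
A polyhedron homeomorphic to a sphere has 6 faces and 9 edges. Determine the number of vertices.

5

Here V − E + F = 2.
V = 2 + E − F = 2 + 9 − 6 = 5.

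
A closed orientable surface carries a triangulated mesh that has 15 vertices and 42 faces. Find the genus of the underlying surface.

4

Every face is a triangle, so 2E = 3·42 = 126, giving E = 63.
χ = V − E + F = 15 − 63 + 42 = -6.
For a closed orientable surface χ = 2 − 2g, so g = (2 − (-6))/2 = 4.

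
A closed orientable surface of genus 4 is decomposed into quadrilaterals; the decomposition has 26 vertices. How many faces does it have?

χ = 2 − 2·4 = -6, and every face is a square so 4F = 2E.
V − E + F = -6 with E = 4F/2 gives 26 − (4/2 − 1)·F = -6, so F = 32 and E = 64.

32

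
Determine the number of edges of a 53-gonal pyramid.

106

A pyramid on an n-gon base has one n-gon and n triangles: V = 53 + 1 = 54, E = 2·53 = 106, F = 53 + 1 = 54.
Check: V − E + F = 54 − 106 + 54 = 2.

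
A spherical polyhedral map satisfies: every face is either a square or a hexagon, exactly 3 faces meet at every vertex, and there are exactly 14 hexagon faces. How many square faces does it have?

Let x be the number of squares; then F = 14 + x.
Edge–face incidences: 2E = 6·14 + 4·x = 84 + 4x.
Every vertex has degree 3, so 3V = 2E.
Euler: V − E + F = 2 ⇒ (2E)/3 − E + (14 + x) = 2.
Multiply by 6: 2·(2E) − 3·(2E) + 6·(14 + x) = 12, i.e. 84 + 6x − (84 + 4x) = 12.
Collecting terms: 2x = 12, so x = 6.
Then 2E = 84 + 4·6 = 108, so E = 54, V = 2E/3 = 36, F = 14 + 6 = 20.

6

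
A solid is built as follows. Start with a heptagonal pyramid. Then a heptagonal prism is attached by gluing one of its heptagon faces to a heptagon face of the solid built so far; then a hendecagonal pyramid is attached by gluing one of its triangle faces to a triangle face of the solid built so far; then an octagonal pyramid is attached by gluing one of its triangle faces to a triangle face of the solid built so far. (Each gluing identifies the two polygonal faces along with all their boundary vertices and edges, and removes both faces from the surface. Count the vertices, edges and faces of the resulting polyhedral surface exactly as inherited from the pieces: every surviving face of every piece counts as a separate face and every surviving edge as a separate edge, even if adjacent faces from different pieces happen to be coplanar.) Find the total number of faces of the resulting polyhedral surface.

A heptagonal pyramid: V=8, E=14, F=8.
Attach a heptagonal prism (V=14, E=21, F=9) along a 7-gon: merge 7 vertices and 7 edges, delete both glued faces → V=15, E=28, F=15.
Attach a hendecagonal pyramid (V=12, E=22, F=12) along a 3-gon: merge 3 vertices and 3 edges, delete both glued faces → V=24, E=47, F=25.
Attach an octagonal pyramid (V=9, E=16, F=9) along a 3-gon: merge 3 vertices and 3 edges, delete both glued faces → V=30, E=60, F=32.
Check: V − E + F = 30 − 60 + 32 = 2.

32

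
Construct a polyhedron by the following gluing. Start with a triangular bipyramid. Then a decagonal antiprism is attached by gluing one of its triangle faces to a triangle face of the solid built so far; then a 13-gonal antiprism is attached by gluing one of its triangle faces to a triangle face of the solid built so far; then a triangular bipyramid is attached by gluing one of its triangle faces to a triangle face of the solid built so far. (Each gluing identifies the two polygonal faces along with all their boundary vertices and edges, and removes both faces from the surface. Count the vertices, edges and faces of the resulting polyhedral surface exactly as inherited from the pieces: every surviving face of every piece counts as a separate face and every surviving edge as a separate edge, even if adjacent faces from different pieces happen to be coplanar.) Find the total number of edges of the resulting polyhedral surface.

101

A triangular bipyramid: V=5, E=9, F=6.
Attach a decagonal antiprism (V=20, E=40, F=22) along a 3-gon: merge 3 vertices and 3 edges, delete both glued faces → V=22, E=46, F=26.
Attach a 13-gonal antiprism (V=26, E=52, F=28) along a 3-gon: merge 3 vertices and 3 edges, delete both glued faces → V=45, E=95, F=52.
Attach a triangular bipyramid (V=5, E=9, F=6) along a 3-gon: merge 3 vertices and 3 edges, delete both glued faces → V=47, E=101, F=56.
Check: V − E + F = 47 − 101 + 56 = 2.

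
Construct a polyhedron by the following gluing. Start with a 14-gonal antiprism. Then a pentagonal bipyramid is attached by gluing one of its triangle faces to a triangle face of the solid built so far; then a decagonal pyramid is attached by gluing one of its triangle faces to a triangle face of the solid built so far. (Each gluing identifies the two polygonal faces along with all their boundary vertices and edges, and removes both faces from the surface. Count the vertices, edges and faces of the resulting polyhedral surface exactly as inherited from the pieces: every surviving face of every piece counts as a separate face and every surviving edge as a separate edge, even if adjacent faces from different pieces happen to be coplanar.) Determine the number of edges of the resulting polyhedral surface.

A 14-gonal antiprism: V=28, E=56, F=30.
Attach a pentagonal bipyramid (V=7, E=15, F=10) along a 3-gon: merge 3 vertices and 3 edges, delete both glued faces → V=32, E=68, F=38.
Attach a decagonal pyramid (V=11, E=20, F=11) along a 3-gon: merge 3 vertices and 3 edges, delete both glued faces → V=40, E=85, F=47.
Check: V − E + F = 40 − 85 + 47 = 2.

85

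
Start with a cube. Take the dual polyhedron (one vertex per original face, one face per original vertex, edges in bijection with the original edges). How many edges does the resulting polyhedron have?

The base solid has V = 8, E = 12, F = 6.
The dual swaps V and F and preserves E: V′ = F = 6, E′ = E = 12, F′ = V = 8.

12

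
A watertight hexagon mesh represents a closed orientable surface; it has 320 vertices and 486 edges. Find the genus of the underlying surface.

3

Every face is a hexagon and each edge borders two faces, so 6F = 2·486, giving F = 162.
χ = V − E + F = 320 − 486 + 162 = -4.
For a closed orientable surface χ = 2 − 2g, so g = (2 − (-4))/2 = 3.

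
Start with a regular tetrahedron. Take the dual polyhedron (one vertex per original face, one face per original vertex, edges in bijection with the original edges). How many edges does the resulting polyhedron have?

The base solid has V = 4, E = 6, F = 4.
The dual swaps V and F and preserves E: V′ = F = 4, E′ = E = 6, F′ = V = 4.

6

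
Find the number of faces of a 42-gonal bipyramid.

84

A bipyramid over an n-gon has 2n triangular faces and n + 2 vertices: V = 42 + 2 = 44, E = 3·42 = 126, F = 2·42 = 84.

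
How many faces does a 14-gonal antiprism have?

30

An antiprism on an n-gon has two n-gon caps and 2n triangles: V = 2·14 = 28, E = 4·14 = 56, F = 2·14 + 2 = 30.
Check: V − E + F = 28 − 56 + 30 = 2.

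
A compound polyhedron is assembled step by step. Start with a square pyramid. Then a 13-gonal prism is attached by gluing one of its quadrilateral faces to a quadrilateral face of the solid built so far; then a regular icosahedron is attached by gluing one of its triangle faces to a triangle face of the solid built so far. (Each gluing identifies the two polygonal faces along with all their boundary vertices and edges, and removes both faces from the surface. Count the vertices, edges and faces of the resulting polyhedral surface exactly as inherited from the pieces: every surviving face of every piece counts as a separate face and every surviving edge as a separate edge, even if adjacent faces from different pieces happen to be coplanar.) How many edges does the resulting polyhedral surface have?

A square pyramid: V=5, E=8, F=5.
Attach a 13-gonal prism (V=26, E=39, F=15) along a 4-gon: merge 4 vertices and 4 edges, delete both glued faces → V=27, E=43, F=18.
Attach a regular icosahedron (V=12, E=30, F=20) along a 3-gon: merge 3 vertices and 3 edges, delete both glued faces → V=36, E=70, F=36.
Check: V − E + F = 36 − 70 + 36 = 2.

70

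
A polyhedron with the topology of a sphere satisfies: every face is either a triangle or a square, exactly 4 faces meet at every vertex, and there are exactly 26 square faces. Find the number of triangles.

8

Let x be the number of triangles; then F = 26 + x.
Edge–face incidences: 2E = 4·26 + 3·x = 104 + 3x.
Every vertex has degree 4, so 4V = 2E.
Euler: V − E + F = 2 ⇒ (2E)/4 − E + (26 + x) = 2.
Multiply by 8: 2·(2E) − 4·(2E) + 8·(26 + x) = 16, i.e. 208 + 8x − 2·(104 + 3x) = 16.
Collecting terms: 2x = 16, so x = 8.
Then 2E = 104 + 3·8 = 128, so E = 64, V = 2E/4 = 32, F = 26 + 8 = 34.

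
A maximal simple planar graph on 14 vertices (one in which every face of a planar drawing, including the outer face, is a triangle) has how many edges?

In a plane triangulation 3F = 2E and V − E + F = 2, so E = 3V − 6 = 3·14 − 6 = 36.

36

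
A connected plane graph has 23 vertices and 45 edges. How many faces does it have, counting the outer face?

Euler's formula for a connected plane graph: V − E + F = 2, so F = 2 − 23 + 45 = 24.

24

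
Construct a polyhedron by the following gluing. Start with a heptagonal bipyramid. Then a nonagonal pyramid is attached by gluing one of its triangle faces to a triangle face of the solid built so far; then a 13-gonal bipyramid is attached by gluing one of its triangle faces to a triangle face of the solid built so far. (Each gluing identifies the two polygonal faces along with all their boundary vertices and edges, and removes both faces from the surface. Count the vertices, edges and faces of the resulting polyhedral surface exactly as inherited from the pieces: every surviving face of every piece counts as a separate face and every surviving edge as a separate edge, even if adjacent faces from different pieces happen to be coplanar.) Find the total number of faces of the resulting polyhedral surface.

A heptagonal bipyramid: V=9, E=21, F=14.
Attach a nonagonal pyramid (V=10, E=18, F=10) along a 3-gon: merge 3 vertices and 3 edges, delete both glued faces → V=16, E=36, F=22.
Attach a 13-gonal bipyramid (V=15, E=39, F=26) along a 3-gon: merge 3 vertices and 3 edges, delete both glued faces → V=28, E=72, F=46.
Check: V − E + F = 28 − 72 + 46 = 2.

46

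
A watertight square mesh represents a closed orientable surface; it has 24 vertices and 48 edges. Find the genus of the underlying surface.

1

Every face is a square and each edge borders two faces, so 4F = 2·48, giving F = 24.
χ = V − E + F = 24 − 48 + 24 = 0.
For a closed orientable surface χ = 2 − 2g, so g = (2 − (0))/2 = 1.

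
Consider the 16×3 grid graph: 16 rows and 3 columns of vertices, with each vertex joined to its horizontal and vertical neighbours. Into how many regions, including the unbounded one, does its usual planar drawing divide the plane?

31

The grid has V = 16·3 = 48 vertices and E = 16·2 + 3·15 = 77 edges.
F = 2 − V + E = 2 − 48 + 77 = 31.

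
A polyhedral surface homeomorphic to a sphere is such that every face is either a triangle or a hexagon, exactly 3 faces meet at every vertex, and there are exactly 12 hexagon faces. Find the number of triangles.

Let x be the number of triangles; then F = 12 + x.
Edge–face incidences: 2E = 6·12 + 3·x = 72 + 3x.
Every vertex has degree 3, so 3V = 2E.
Euler: V − E + F = 2 ⇒ (2E)/3 − E + (12 + x) = 2.
Multiply by 6: 2·(2E) − 3·(2E) + 6·(12 + x) = 12, i.e. 72 + 6x − (72 + 3x) = 12.
Collecting terms: 3x = 12, so x = 4.
Then 2E = 72 + 3·4 = 84, so E = 42, V = 2E/3 = 28, F = 12 + 4 = 16.

4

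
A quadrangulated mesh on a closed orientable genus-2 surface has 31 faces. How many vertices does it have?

29

χ = 2 − 2·2 = -2, and every face is a square so 4F = 2E.
E = 4·31/2 = 62. Then V = -2 + E − F = -2 + 62 − 31 = 29.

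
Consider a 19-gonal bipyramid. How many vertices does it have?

21

A bipyramid over an n-gon has 2n triangular faces and n + 2 vertices: V = 19 + 2 = 21, E = 3·19 = 57, F = 2·19 = 38.
Check: V − E + F = 21 − 57 + 38 = 2.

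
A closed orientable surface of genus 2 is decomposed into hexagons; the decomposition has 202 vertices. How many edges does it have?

χ = 2 − 2·2 = -2, and every face is a hexagon so 6F = 2E.
V − E + F = -2 with E = 6F/2 gives 202 − (6/2 − 1)·F = -2, so F = 102 and E = 306.

306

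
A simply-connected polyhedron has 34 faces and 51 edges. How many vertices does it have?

Here V − E + F = 2.
V = 2 + E − F = 2 + 51 − 34 = 19.

19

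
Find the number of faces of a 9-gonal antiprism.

20

An antiprism on an n-gon has two n-gon caps and 2n triangles: V = 2·9 = 18, E = 4·9 = 36, F = 2·9 + 2 = 20.
Check: V − E + F = 18 − 36 + 20 = 2.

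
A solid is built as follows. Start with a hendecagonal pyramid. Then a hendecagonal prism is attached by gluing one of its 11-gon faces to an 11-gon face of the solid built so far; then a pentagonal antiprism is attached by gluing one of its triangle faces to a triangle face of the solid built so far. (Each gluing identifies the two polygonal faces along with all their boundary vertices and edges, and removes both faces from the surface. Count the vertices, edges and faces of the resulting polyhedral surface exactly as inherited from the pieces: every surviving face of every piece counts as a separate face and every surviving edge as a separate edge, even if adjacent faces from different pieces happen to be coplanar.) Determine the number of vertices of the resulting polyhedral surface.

30

A hendecagonal pyramid: V=12, E=22, F=12.
Attach a hendecagonal prism (V=22, E=33, F=13) along an 11-gon: merge 11 vertices and 11 edges, delete both glued faces → V=23, E=44, F=23.
Attach a pentagonal antiprism (V=10, E=20, F=12) along a 3-gon: merge 3 vertices and 3 edges, delete both glued faces → V=30, E=61, F=33.
Check: V − E + F = 30 − 61 + 33 = 2.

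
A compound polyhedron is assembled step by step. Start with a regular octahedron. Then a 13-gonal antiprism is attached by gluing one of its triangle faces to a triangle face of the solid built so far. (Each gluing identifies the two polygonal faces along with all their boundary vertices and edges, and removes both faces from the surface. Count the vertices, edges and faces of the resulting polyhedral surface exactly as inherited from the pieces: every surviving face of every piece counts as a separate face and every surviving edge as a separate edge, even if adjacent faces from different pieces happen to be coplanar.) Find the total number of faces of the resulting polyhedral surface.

34

A regular octahedron: V=6, E=12, F=8.
Attach a 13-gonal antiprism (V=26, E=52, F=28) along a 3-gon: merge 3 vertices and 3 edges, delete both glued faces → V=29, E=61, F=34.
Check: V − E + F = 29 − 61 + 34 = 2.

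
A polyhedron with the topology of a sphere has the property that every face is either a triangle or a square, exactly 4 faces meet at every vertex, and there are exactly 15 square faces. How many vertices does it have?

Let x be the number of triangles; then F = 15 + x.
Edge–face incidences: 2E = 4·15 + 3·x = 60 + 3x.
Every vertex has degree 4, so 4V = 2E.
Euler: V − E + F = 2 ⇒ (2E)/4 − E + (15 + x) = 2.
Multiply by 8: 2·(2E) − 4·(2E) + 8·(15 + x) = 16, i.e. 120 + 8x − 2·(60 + 3x) = 16.
Collecting terms: 2x = 16, so x = 8.
Then 2E = 60 + 3·8 = 84, so E = 42, V = 2E/4 = 21, F = 15 + 8 = 23.

21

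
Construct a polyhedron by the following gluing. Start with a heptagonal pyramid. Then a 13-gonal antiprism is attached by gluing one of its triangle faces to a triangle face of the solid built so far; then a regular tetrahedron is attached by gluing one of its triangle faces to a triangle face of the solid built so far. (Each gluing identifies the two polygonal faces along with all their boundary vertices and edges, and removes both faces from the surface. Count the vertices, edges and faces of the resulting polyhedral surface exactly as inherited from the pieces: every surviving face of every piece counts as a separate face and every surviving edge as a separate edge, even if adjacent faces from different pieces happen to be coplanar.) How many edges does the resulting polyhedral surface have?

A heptagonal pyramid: V=8, E=14, F=8.
Attach a 13-gonal antiprism (V=26, E=52, F=28) along a 3-gon: merge 3 vertices and 3 edges, delete both glued faces → V=31, E=63, F=34.
Attach a regular tetrahedron (V=4, E=6, F=4) along a 3-gon: merge 3 vertices and 3 edges, delete both glued faces → V=32, E=66, F=36.
Check: V − E + F = 32 − 66 + 36 = 2.

66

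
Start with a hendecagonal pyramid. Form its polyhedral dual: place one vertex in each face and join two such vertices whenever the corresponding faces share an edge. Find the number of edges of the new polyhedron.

The base solid has V = 12, E = 22, F = 12.
The dual swaps V and F and preserves E: V′ = F = 12, E′ = E = 22, F′ = V = 12.

22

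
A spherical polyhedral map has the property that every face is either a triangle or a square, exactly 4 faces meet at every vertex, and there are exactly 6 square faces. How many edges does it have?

Let x be the number of triangles; then F = 6 + x.
Edge–face incidences: 2E = 4·6 + 3·x = 24 + 3x.
Every vertex has degree 4, so 4V = 2E.
Euler: V − E + F = 2 ⇒ (2E)/4 − E + (6 + x) = 2.
Multiply by 8: 2·(2E) − 4·(2E) + 8·(6 + x) = 16, i.e. 48 + 8x − 2·(24 + 3x) = 16.
Collecting terms: 2x = 16, so x = 8.
Then 2E = 24 + 3·8 = 48, so E = 24, V = 2E/4 = 12, F = 6 + 8 = 14.

24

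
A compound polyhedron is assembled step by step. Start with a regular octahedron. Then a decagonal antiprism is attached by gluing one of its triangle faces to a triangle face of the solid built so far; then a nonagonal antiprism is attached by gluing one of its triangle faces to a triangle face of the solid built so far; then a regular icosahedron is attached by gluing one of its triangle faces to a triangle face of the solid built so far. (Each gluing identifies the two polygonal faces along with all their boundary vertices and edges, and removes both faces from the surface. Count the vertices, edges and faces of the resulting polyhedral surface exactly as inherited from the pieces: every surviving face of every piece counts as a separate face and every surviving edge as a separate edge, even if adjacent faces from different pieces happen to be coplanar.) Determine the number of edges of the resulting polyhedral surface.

A regular octahedron: V=6, E=12, F=8.
Attach a decagonal antiprism (V=20, E=40, F=22) along a 3-gon: merge 3 vertices and 3 edges, delete both glued faces → V=23, E=49, F=28.
Attach a nonagonal antiprism (V=18, E=36, F=20) along a 3-gon: merge 3 vertices and 3 edges, delete both glued faces → V=38, E=82, F=46.
Attach a regular icosahedron (V=12, E=30, F=20) along a 3-gon: merge 3 vertices and 3 edges, delete both glued faces → V=47, E=109, F=64.
Check: V − E + F = 47 − 109 + 64 = 2.

109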